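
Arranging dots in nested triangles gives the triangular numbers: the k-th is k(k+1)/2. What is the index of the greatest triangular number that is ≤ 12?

Solve n(n+1)/2 ≤ 12 for integer n.
n = 4 gives 10 ≤ 12, while n = 5 gives 15 > 12; so the answer is index 4.

4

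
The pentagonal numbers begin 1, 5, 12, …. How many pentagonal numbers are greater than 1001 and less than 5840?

36

The n-th pentagonal number is n(3n−1)/2.
Smallest index with value > 1001: n = 27 (giving 1080).
Largest index with value < 5840: n = 62 (giving 5735).
Indices 27 through 62: 36 terms.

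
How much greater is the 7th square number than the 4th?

7² = 49 and 4² = 16.
Difference: 49 − 16 = 33.

33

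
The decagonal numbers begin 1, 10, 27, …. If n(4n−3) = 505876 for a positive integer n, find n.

Set n(4n−3) = 505876, giving 4n² − 3n − 505876 = 0.
The discriminant is 9 + 16·505876 = 8094025, and √8094025 = 2845.
So n = (3 + 2845) / 8 = 2848/8 = 356.

356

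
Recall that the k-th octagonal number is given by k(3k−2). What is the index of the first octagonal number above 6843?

Solve n(3n−2) > 6843 for integer n.
The largest n with value ≤ 6843 is 48 (since 6816 ≤ 6843 < 7105), so the first above is n = 49, value 7105.

49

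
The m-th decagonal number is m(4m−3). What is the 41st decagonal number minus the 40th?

Consecutive decagonal numbers differ by 8n − 7: here 8·41 − 7 = 321.

321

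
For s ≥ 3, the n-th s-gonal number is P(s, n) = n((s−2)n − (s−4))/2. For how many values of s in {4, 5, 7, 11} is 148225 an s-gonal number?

s = 4: P(4, 385) = 148225. ✓
s = 5: P(5, 314) = 147737 and P(5, 315) = 148680; 148225 is not s-gonal.
s = 7: P(7, 243) = 147258 and P(7, 244) = 148474; 148225 is not s-gonal.
s = 11: P(11, 181) = 146791 and P(11, 182) = 148421; 148225 is not s-gonal.
Hits: s ∈ {4} → 1.

1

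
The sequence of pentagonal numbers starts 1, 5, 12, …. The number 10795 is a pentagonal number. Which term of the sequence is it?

Set n(3n−1)/2 = 10795, giving 3n² − n − 21590 = 0.
So n = (1 + 509) / 6 = 510/6 = 85.
Check: 85·(3·85 − 1)/2 = 10795. ✓

85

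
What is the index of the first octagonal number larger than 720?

Solve n(3n−2) > 720 for integer n.
The largest n with value ≤ 720 is 15 (since 645 ≤ 720 < 736), so the first above is n = 16, value 736.

16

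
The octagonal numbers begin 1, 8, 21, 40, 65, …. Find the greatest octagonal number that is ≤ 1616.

1541

Solve n(3n−2) ≤ 1616 for integer n.
n = 23 gives 1541 ≤ 1616, while n = 24 gives 1680 > 1616; so the answer is 1541.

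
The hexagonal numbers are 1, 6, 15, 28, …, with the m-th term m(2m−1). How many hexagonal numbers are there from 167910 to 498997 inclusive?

The n-th hexagonal number is n(2n−1).
Smallest index with value ≥ 167910: n = 290 (giving 167910).
Largest index with value ≤ 498997: n = 499 (giving 497503).
Indices 290 through 499: 210 terms.

210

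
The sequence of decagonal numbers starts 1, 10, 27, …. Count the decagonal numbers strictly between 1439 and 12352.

36

The n-th decagonal number is n(4n−3).
Smallest index with value > 1439: n = 20 (giving 1540).
Largest index with value < 12352: n = 55 (giving 11935).
Indices 20 through 55: 36 terms.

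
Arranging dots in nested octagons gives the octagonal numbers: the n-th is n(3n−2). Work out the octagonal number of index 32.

3008

32·(3·32 − 2) = 32·94 = 3008.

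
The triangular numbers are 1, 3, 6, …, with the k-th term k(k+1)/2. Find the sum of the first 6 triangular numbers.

Σ i(i+1)/2 = (Σi² + Σi) / 2 over i = 1..6.
Σi = 21 and Σi² = 91.
(1·91 + 1·21) / 2 = 112/2 = 56.

56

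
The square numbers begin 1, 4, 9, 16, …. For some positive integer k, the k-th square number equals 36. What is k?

6

We need n² = 36, so n = √36 = 6.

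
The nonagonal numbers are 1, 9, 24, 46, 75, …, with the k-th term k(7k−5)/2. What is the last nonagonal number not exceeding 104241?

Solve n(7n−5)/2 ≤ 104241 for integer n.
n = 172 gives 103114 ≤ 104241, while n = 173 gives 104319 > 104241; so the answer is 103114.

103114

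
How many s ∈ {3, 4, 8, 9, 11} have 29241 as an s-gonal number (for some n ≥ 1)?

s = 3: P(3, 241) = 29161 and P(3, 242) = 29403; 29241 is not s-gonal.
s = 4: P(4, 171) = 29241. ✓
s = 8: P(8, 99) = 29205 and P(8, 100) = 29800; 29241 is not s-gonal.
s = 9: P(9, 91) = 28756 and P(9, 92) = 29394; 29241 is not s-gonal.
s = 11: P(11, 81) = 29241. ✓
Hits: s ∈ {4, 11} → 2.

2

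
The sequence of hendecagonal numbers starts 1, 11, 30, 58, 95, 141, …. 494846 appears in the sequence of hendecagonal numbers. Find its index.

Set n(9n−7)/2 = 494846, giving 9n² − 7n − 989692 = 0.
The discriminant is 49 + 72·494846 = 35628961, and √35628961 = 5969.
So n = (7 + 5969) / 18 = 5976/18 = 332.

332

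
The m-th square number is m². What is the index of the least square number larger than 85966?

Solve n² > 85966 for integer n.
The largest n with value ≤ 85966 is 293 (since 85849 ≤ 85966 < 86436), so the first above is n = 294, value 86436.

294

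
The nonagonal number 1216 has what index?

19

Set n(7n−5)/2 = 1216, giving 7n² − 5n − 2432 = 0.
The discriminant is 25 + 56·1216 = 68121, and √68121 = 261.
So n = (5 + 261) / 14 = 266/14 = 19.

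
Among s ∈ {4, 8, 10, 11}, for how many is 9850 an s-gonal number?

s = 4: P(4, 99) = 9801 and P(4, 100) = 10000; 9850 is not s-gonal.
s = 8: P(8, 57) = 9633 and P(8, 58) = 9976; 9850 is not s-gonal.
s = 10: P(10, 50) = 9850. ✓
s = 11: P(11, 47) = 9776 and P(11, 48) = 10200; 9850 is not s-gonal.
Hits: s ∈ {10} → 1.

1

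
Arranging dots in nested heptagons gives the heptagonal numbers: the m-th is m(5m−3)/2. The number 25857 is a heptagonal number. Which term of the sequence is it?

Set n(5n−3)/2 = 25857, giving 5n² − 3n − 51714 = 0.
The discriminant is 9 + 40·25857 = 1034289, and √1034289 = 1017.
So n = (3 + 1017) / 10 = 1020/10 = 102.

102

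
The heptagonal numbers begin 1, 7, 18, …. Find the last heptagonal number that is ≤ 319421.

Solve n(5n−3)/2 ≤ 319421 for integer n.
n = 357 gives 318087 ≤ 319421, while n = 358 gives 319873 > 319421; so the answer is 318087.

318087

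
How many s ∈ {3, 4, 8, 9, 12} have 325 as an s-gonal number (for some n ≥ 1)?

2

s = 3: P(3, 25) = 325. ✓
s = 4: P(4, 18) = 324 and P(4, 19) = 361; 325 is not s-gonal.
s = 8: P(8, 10) = 280 and P(8, 11) = 341; 325 is not s-gonal.
s = 9: P(9, 10) = 325. ✓
s = 12: P(12, 8) = 288 and P(12, 9) = 369; 325 is not s-gonal.
Hits: s ∈ {3, 9} → 2.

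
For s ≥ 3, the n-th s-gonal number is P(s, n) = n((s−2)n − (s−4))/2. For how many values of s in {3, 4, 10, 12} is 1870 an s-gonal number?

1

s = 3: P(3, 60) = 1830 and P(3, 61) = 1891; 1870 is not s-gonal.
s = 4: P(4, 43) = 1849 and P(4, 44) = 1936; 1870 is not s-gonal.
s = 10: P(10, 22) = 1870. ✓
s = 12: P(12, 19) = 1729 and P(12, 20) = 1920; 1870 is not s-gonal.
Hits: s ∈ {10} → 1.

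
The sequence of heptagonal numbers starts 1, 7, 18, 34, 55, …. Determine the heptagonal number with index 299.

The 299th heptagonal number is n(5n−3)/2 with n = 299.
299·(5·299 − 3)/2 = 299·1492/2 = 299·746 = 223054.

223054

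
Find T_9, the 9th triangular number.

The 9th triangular number is n(n+1)/2 with n = 9.
9·10/2 = 90/2 = 45.

45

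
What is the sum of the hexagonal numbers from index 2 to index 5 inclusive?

Σ i(2i−1) = 2Σi² − Σi over i = 2..5.
Σi = 15 − 1 = 14 and Σi² = 55 − 1 = 54.
2·54 − 1·14 = 94.

94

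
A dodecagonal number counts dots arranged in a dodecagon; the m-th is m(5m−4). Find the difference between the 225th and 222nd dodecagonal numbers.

6693

225·(5·225 − 4) = 252225 and 222·(5·222 − 4) = 245532.
Difference: 252225 − 245532 = 6693.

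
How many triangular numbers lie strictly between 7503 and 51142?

197

The n-th triangular number is n(n+1)/2.
Smallest index with value > 7503: n = 123 (giving 7626).
Largest index with value < 51142: n = 319 (giving 51040).
Indices 123 through 319: 197 terms.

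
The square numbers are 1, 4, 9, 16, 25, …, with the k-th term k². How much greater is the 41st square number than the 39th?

160

41² = 1681 and 39² = 1521.
Difference: 1681 − 1521 = 160.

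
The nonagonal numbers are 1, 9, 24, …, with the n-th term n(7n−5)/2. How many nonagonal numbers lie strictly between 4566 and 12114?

23

The n-th nonagonal number is n(7n−5)/2.
Smallest index with value > 4566: n = 37 (giving 4699).
Largest index with value < 12114: n = 59 (giving 12036).
Indices 37 through 59: 23 terms.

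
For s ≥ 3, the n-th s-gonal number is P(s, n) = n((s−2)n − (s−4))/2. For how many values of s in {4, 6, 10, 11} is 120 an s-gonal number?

s = 4: P(4, 10) = 100 and P(4, 11) = 121; 120 is not s-gonal.
s = 6: P(6, 8) = 120. ✓
s = 10: P(10, 5) = 85 and P(10, 6) = 126; 120 is not s-gonal.
s = 11: P(11, 5) = 95 and P(11, 6) = 141; 120 is not s-gonal.
Hits: s ∈ {6} → 1.

1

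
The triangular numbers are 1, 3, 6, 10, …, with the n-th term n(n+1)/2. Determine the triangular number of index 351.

The 351st triangular number is n(n+1)/2 with n = 351.
351·352/2 = 123552/2 = 61776.

61776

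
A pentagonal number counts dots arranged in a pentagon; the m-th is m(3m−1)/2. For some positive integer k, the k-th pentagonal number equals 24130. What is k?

Set n(3n−1)/2 = 24130, giving 3n² − n − 48260 = 0.
The discriminant is 1 + 24·24130 = 579121, and √579121 = 761.
So n = (1 + 761) / 6 = 762/6 = 127.
Check: 127·(3·127 − 1)/2 = 24130. ✓

127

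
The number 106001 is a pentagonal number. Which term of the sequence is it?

266

Set n(3n−1)/2 = 106001, giving 3n² − n − 212002 = 0.
So n = (1 + 1595) / 6 = 1596/6 = 266.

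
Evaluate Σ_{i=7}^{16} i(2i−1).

Σ i(2i−1) = 2Σi² − Σi over i = 7..16.
Σi = 136 − 21 = 115 and Σi² = 1496 − 91 = 1405.
2·1405 − 1·115 = 2695.

2695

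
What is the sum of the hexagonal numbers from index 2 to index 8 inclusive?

371

Σ i(2i−1) = 2Σi² − Σi over i = 2..8.
Σi = 36 − 1 = 35 and Σi² = 204 − 1 = 203.
2·203 − 1·35 = 371.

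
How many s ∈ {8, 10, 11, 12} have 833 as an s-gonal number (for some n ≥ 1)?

s = 8: P(8, 17) = 833. ✓
s = 10: P(10, 14) = 742 and P(10, 15) = 855; 833 is not s-gonal.
s = 11: P(11, 14) = 833. ✓
s = 12: P(12, 13) = 793 and P(12, 14) = 924; 833 is not s-gonal.
Hits: s ∈ {8, 11} → 2.

2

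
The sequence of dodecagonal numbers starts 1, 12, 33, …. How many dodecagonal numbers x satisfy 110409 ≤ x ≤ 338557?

112

The n-th dodecagonal number is n(5n−4).
Smallest index with value ≥ 110409: n = 149 (giving 110409).
Largest index with value ≤ 338557: n = 260 (giving 336960).
Indices 149 through 260: 112 terms.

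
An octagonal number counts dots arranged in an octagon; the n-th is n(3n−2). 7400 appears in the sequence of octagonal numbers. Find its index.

Set n(3n−2) = 7400, giving 3n² − 2n − 7400 = 0.
The discriminant is 4 + 12·7400 = 88804, and √88804 = 298.
So n = (2 + 298) / 6 = 300/6 = 50.

50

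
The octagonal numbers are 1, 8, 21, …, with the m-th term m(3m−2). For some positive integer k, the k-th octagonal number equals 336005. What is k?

335

Set n(3n−2) = 336005, giving 3n² − 2n − 336005 = 0.
The discriminant is 4 + 12·336005 = 4032064, and √4032064 = 2008.
So n = (2 + 2008) / 6 = 2010/6 = 335.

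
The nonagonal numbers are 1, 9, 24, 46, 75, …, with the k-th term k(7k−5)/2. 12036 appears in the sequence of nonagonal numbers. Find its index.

59

Set n(7n−5)/2 = 12036, giving 7n² − 5n − 24072 = 0.
The discriminant is 25 + 56·12036 = 674041, and √674041 = 821.
So n = (5 + 821) / 14 = 826/14 = 59.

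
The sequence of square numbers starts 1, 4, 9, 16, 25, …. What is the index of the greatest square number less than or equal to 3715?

Solve n² ≤ 3715 for integer n.
n = 60 gives 3600 ≤ 3715, while n = 61 gives 3721 > 3715; so the answer is index 60.

60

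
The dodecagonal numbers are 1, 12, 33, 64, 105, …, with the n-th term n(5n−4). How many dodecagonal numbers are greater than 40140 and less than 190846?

105

The n-th dodecagonal number is n(5n−4).
Smallest index with value > 40140: n = 91 (giving 41041).
Largest index with value < 190846: n = 195 (giving 189345).
Indices 91 through 195: 105 terms.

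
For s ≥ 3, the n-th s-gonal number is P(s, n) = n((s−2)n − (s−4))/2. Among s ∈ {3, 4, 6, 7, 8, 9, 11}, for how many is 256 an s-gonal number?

s = 3: P(3, 22) = 253 and P(3, 23) = 276; 256 is not s-gonal.
s = 4: P(4, 16) = 256. ✓
s = 6: P(6, 11) = 231 and P(6, 12) = 276; 256 is not s-gonal.
s = 7: P(7, 10) = 235 and P(7, 11) = 286; 256 is not s-gonal.
s = 8: P(8, 9) = 225 and P(8, 10) = 280; 256 is not s-gonal.
s = 9: P(9, 8) = 204 and P(9, 9) = 261; 256 is not s-gonal.
s = 11: P(11, 7) = 196 and P(11, 8) = 260; 256 is not s-gonal.
Hits: s ∈ {4} → 1.

1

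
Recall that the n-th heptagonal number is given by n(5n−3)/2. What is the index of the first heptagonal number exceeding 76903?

176

Solve n(5n−3)/2 > 76903 for integer n.
The largest n with value ≤ 76903 is 175 (since 76300 ≤ 76903 < 77176), so the first above is n = 176, value 77176.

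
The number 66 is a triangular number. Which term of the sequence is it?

11

Set n(n+1)/2 = 66, giving n² + n − 132 = 0.
The discriminant is 1 + 8·66 = 529, and √529 = 23.
So n = (-1 + 23) / 2 = 22/2 = 11.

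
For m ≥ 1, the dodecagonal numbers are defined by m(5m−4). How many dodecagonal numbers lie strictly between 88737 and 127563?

The n-th dodecagonal number is n(5n−4).
Smallest index with value > 88737: n = 134 (giving 89244).
Largest index with value < 127563: n = 160 (giving 127360).
Indices 134 through 160: 27 terms.

27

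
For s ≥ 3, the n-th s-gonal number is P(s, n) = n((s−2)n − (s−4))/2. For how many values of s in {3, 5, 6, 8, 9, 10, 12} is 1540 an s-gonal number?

3

s = 3: P(3, 55) = 1540. ✓
s = 5: P(5, 32) = 1520 and P(5, 33) = 1617; 1540 is not s-gonal.
s = 6: P(6, 28) = 1540. ✓
s = 8: P(8, 22) = 1408 and P(8, 23) = 1541; 1540 is not s-gonal.
s = 9: P(9, 21) = 1491 and P(9, 22) = 1639; 1540 is not s-gonal.
s = 10: P(10, 20) = 1540. ✓
s = 12: P(12, 17) = 1377 and P(12, 18) = 1548; 1540 is not s-gonal.
Hits: s ∈ {3, 6, 10} → 3.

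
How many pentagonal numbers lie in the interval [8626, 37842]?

The n-th pentagonal number is n(3n−1)/2.
Smallest index with value ≥ 8626: n = 76 (giving 8626).
Largest index with value ≤ 37842: n = 159 (giving 37842).
Indices 76 through 159: 84 terms.

84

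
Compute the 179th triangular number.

16110

The 179th triangular number is n(n+1)/2 with n = 179.
179·180/2 = 32220/2 = 16110.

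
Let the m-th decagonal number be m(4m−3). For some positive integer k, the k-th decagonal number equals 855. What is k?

15

Set n(4n−3) = 855, giving 4n² − 3n − 855 = 0.
So n = (3 + 117) / 8 = 120/8 = 15.
Check: 15·(4·15 − 3) = 855. ✓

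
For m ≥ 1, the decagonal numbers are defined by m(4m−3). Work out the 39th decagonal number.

39·(4·39 − 3) = 39·153 = 5967.

5967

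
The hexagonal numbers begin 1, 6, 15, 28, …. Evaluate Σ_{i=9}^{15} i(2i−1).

1988

Σ i(2i−1) = 2Σi² − Σi over i = 9..15.
Σi = 120 − 36 = 84 and Σi² = 1240 − 204 = 1036.
2·1036 − 1·84 = 1988.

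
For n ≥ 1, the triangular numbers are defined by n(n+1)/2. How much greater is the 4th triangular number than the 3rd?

Consecutive triangular numbers differ by n: T_{4} − T_{3} = 4.

4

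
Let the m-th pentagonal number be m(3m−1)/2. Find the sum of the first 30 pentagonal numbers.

13950

Σ i(3i−1)/2 = (3Σi² − Σi) / 2 over i = 1..30.
Σi = 465 and Σi² = 9455.
(3·9455 − 1·465) / 2 = 27900/2 = 13950.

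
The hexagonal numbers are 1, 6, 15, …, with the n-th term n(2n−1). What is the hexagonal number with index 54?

The 54th hexagonal number is n(2n−1) with n = 54.
54·(2·54 − 1) = 54·107 = 5778.

5778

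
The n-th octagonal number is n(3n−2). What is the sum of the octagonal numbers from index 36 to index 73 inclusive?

348175

Σ i(3i−2) = 3Σi² − 2Σi over i = 36..73.
Σi = 2701 − 630 = 2071 and Σi² = 132349 − 14910 = 117439.
3·117439 − 2·2071 = 348175.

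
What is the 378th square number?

The 378th square number is n² with n = 378.
378² = 142884.

142884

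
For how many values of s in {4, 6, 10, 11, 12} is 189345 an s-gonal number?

1

s = 4: P(4, 435) = 189225 and P(4, 436) = 190096; 189345 is not s-gonal.
s = 6: P(6, 307) = 188191 and P(6, 308) = 189420; 189345 is not s-gonal.
s = 10: P(10, 217) = 187705 and P(10, 218) = 189442; 189345 is not s-gonal.
s = 11: P(11, 205) = 188395 and P(11, 206) = 190241; 189345 is not s-gonal.
s = 12: P(12, 195) = 189345. ✓
Hits: s ∈ {12} → 1.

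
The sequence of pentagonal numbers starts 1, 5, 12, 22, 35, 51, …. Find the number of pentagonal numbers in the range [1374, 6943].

38

The n-th pentagonal number is n(3n−1)/2.
Smallest index with value ≥ 1374: n = 31 (giving 1426).
Largest index with value ≤ 6943: n = 68 (giving 6902).
Indices 31 through 68: 38 terms.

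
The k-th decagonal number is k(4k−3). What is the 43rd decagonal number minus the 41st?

666

43·(4·43 − 3) = 7267 and 41·(4·41 − 3) = 6601.
Difference: 7267 − 6601 = 666.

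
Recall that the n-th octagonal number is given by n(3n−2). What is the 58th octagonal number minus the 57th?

Consecutive octagonal numbers differ by 6n − 5: here 6·58 − 5 = 343.

343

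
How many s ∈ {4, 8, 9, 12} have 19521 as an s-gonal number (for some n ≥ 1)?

s = 4: P(4, 139) = 19321 and P(4, 140) = 19600; 19521 is not s-gonal.
s = 8: P(8, 81) = 19521. ✓
s = 9: P(9, 75) = 19500 and P(9, 76) = 20026; 19521 is not s-gonal.
s = 12: P(12, 62) = 18972 and P(12, 63) = 19593; 19521 is not s-gonal.
Hits: s ∈ {8} → 1.

1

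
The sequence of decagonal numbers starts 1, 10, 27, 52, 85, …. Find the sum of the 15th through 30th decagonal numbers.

32680

Σ i(4i−3) = 4Σi² − 3Σi over i = 15..30.
Σi = 465 − 105 = 360 and Σi² = 9455 − 1015 = 8440.
4·8440 − 3·360 = 32680.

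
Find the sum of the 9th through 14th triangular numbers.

440

Σ i(i+1)/2 = (Σi² + Σi) / 2 over i = 9..14.
Σi = 105 − 36 = 69 and Σi² = 1015 − 204 = 811.
(1·811 + 1·69) / 2 = 880/2 = 440.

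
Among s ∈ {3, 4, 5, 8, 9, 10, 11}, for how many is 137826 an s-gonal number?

1

s = 3: P(3, 524) = 137550 and P(3, 525) = 138075; 137826 is not s-gonal.
s = 4: P(4, 371) = 137641 and P(4, 372) = 138384; 137826 is not s-gonal.
s = 5: P(5, 303) = 137562 and P(5, 304) = 138472; 137826 is not s-gonal.
s = 8: P(8, 214) = 136960 and P(8, 215) = 138245; 137826 is not s-gonal.
s = 9: P(9, 198) = 136719 and P(9, 199) = 138106; 137826 is not s-gonal.
s = 10: P(10, 186) = 137826. ✓
s = 11: P(11, 175) = 137200 and P(11, 176) = 138776; 137826 is not s-gonal.
Hits: s ∈ {10} → 1.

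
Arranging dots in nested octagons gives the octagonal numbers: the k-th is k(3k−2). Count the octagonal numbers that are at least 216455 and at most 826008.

The n-th octagonal number is n(3n−2).
Smallest index with value ≥ 216455: n = 269 (giving 216545).
Largest index with value ≤ 826008: n = 525 (giving 825825).
Indices 269 through 525: 257 terms.

257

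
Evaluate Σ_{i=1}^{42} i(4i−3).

Σ i(4i−3) = 4Σi² − 3Σi over i = 1..42.
Σi = 903 and Σi² = 25585.
4·25585 − 3·903 = 99631.

99631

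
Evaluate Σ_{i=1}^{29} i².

8555

Σ_{i=1}^{29} i² = 29·30·59/6 = 8555.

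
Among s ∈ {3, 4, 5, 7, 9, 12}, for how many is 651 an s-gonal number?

s = 3: P(3, 35) = 630 and P(3, 36) = 666; 651 is not s-gonal.
s = 4: P(4, 25) = 625 and P(4, 26) = 676; 651 is not s-gonal.
s = 5: P(5, 21) = 651. ✓
s = 7: P(7, 16) = 616 and P(7, 17) = 697; 651 is not s-gonal.
s = 9: P(9, 14) = 651. ✓
s = 12: P(12, 11) = 561 and P(12, 12) = 672; 651 is not s-gonal.
Hits: s ∈ {5, 9} → 2.

2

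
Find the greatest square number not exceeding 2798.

2704

Solve n² ≤ 2798 for integer n.
n = 52 gives 2704 ≤ 2798, while n = 53 gives 2809 > 2798; so the answer is 2704.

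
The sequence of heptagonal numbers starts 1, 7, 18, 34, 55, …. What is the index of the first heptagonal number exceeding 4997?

46

Solve n(5n−3)/2 > 4997 for integer n.
The largest n with value ≤ 4997 is 45 (since 4995 ≤ 4997 < 5221), so the first above is n = 46, value 5221.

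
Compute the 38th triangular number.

741

38·39/2 = 1482/2 = 741.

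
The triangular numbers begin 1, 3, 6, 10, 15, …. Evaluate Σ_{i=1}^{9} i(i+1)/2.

Σ i(i+1)/2 = (Σi² + Σi) / 2 over i = 1..9.
Σi = 45 and Σi² = 285.
(1·285 + 1·45) / 2 = 330/2 = 165.

165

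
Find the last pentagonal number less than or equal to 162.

145

Solve n(3n−1)/2 ≤ 162 for integer n.
n = 10 gives 145 ≤ 162, while n = 11 gives 176 > 162; so the answer is 145.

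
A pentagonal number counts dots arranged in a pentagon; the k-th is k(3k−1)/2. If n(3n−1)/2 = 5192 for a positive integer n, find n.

Set n(3n−1)/2 = 5192, giving 3n² − n − 10384 = 0.
The discriminant is 1 + 24·5192 = 124609, and √124609 = 353.
So n = (1 + 353) / 6 = 354/6 = 59.

59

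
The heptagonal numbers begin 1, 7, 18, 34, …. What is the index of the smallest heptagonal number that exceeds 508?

Solve n(5n−3)/2 > 508 for integer n.
The largest n with value ≤ 508 is 14 (since 469 ≤ 508 < 540), so the first above is n = 15, value 540.

15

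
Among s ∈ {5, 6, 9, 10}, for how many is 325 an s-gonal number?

2

s = 5: P(5, 14) = 287 and P(5, 15) = 330; 325 is not s-gonal.
s = 6: P(6, 13) = 325. ✓
s = 9: P(9, 10) = 325. ✓
s = 10: P(10, 9) = 297 and P(10, 10) = 370; 325 is not s-gonal.
Hits: s ∈ {6, 9} → 2.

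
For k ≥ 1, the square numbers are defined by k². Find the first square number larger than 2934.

Solve n² > 2934 for integer n.
The largest n with value ≤ 2934 is 54 (since 2916 ≤ 2934 < 3025), so the first above is n = 55, value 3025.

3025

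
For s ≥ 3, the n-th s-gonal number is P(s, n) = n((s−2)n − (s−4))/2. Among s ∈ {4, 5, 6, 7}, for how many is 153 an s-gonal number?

s = 4: P(4, 12) = 144 and P(4, 13) = 169; 153 is not s-gonal.
s = 5: P(5, 10) = 145 and P(5, 11) = 176; 153 is not s-gonal.
s = 6: P(6, 9) = 153. ✓
s = 7: P(7, 8) = 148 and P(7, 9) = 189; 153 is not s-gonal.
Hits: s ∈ {6} → 1.

1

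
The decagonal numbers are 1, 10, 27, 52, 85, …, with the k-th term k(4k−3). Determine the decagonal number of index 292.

340180

The 292nd decagonal number is n(4n−3) with n = 292.
292·(4·292 − 3) = 292·1165 = 340180.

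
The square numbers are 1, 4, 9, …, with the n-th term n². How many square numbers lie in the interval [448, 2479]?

28

The n-th square number is n².
Smallest index with value ≥ 448: n = 22 (giving 484).
Largest index with value ≤ 2479: n = 49 (giving 2401).
Indices 22 through 49: 28 terms.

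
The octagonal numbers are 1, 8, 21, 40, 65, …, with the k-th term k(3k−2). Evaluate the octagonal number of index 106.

33496

106·(3·106 − 2) = 106·316 = 33496.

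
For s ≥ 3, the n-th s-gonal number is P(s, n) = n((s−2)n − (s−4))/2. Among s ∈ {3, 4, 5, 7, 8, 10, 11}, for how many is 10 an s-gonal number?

s = 3: P(3, 4) = 10. ✓
s = 4: P(4, 3) = 9 and P(4, 4) = 16; 10 is not s-gonal.
s = 5: P(5, 2) = 5 and P(5, 3) = 12; 10 is not s-gonal.
s = 7: P(7, 2) = 7 and P(7, 3) = 18; 10 is not s-gonal.
s = 8: P(8, 2) = 8 and P(8, 3) = 21; 10 is not s-gonal.
s = 10: P(10, 2) = 10. ✓
s = 11: P(11, 1) = 1 and P(11, 2) = 11; 10 is not s-gonal.
Hits: s ∈ {3, 10} → 2.

2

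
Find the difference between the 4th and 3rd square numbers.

7

n² − (n−1)² = 2n − 1, so 4² − 3² = 2·4 − 1 = 7.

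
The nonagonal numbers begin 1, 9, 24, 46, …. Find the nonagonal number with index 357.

445179

The 357th nonagonal number is n(7n−5)/2 with n = 357.
357·(7·357 − 5)/2 = 357·2494/2 = 357·1247 = 445179.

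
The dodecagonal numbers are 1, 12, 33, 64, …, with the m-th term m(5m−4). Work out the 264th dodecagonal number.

264·(5·264 − 4) = 264·1316 = 347424.

347424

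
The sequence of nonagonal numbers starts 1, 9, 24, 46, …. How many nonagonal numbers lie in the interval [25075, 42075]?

The n-th nonagonal number is n(7n−5)/2.
Smallest index with value ≥ 25075: n = 85 (giving 25075).
Largest index with value ≤ 42075: n = 110 (giving 42075).
Indices 85 through 110: 26 terms.

26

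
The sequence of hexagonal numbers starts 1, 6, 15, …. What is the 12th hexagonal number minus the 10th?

86

12·(2·12 − 1) = 276 and 10·(2·10 − 1) = 190.
Difference: 276 − 190 = 86.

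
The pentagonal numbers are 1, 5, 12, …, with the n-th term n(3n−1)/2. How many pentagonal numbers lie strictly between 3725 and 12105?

39

The n-th pentagonal number is n(3n−1)/2.
Smallest index with value > 3725: n = 51 (giving 3876).
Largest index with value < 12105: n = 89 (giving 11837).
Indices 51 through 89: 39 terms.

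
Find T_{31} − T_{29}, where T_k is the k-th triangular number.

31·32/2 = 496 and 29·30/2 = 435.
Difference: 496 − 435 = 61.

61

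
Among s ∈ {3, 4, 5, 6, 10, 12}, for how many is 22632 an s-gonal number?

s = 3: P(3, 212) = 22578 and P(3, 213) = 22791; 22632 is not s-gonal.
s = 4: P(4, 150) = 22500 and P(4, 151) = 22801; 22632 is not s-gonal.
s = 5: P(5, 123) = 22632. ✓
s = 6: P(6, 106) = 22366 and P(6, 107) = 22791; 22632 is not s-gonal.
s = 10: P(10, 75) = 22275 and P(10, 76) = 22876; 22632 is not s-gonal.
s = 12: P(12, 67) = 22177 and P(12, 68) = 22848; 22632 is not s-gonal.
Hits: s ∈ {5} → 1.

1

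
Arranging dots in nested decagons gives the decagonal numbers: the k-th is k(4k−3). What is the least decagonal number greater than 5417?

5662

Solve n(4n−3) > 5417 for integer n.
The largest n with value ≤ 5417 is 37 (since 5365 ≤ 5417 < 5662), so the first above is n = 38, value 5662.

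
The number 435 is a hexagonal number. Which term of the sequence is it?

Set n(2n−1) = 435, giving 2n² − n − 435 = 0.
The discriminant is 1 + 8·435 = 3481, and √3481 = 59.
So n = (1 + 59) / 4 = 60/4 = 15.
Check: 15·(2·15 − 1) = 435. ✓

15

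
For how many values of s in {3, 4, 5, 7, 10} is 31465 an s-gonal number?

s = 3: P(3, 250) = 31375 and P(3, 251) = 31626; 31465 is not s-gonal.
s = 4: P(4, 177) = 31329 and P(4, 178) = 31684; 31465 is not s-gonal.
s = 5: P(5, 145) = 31465. ✓
s = 7: P(7, 112) = 31192 and P(7, 113) = 31753; 31465 is not s-gonal.
s = 10: P(10, 89) = 31417 and P(10, 90) = 32130; 31465 is not s-gonal.
Hits: s ∈ {5} → 1.

1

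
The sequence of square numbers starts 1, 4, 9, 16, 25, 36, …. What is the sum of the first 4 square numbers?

Σ_{i=1}^{4} i² = 4·5·9/6 = 30.

30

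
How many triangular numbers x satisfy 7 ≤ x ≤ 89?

The n-th triangular number is n(n+1)/2.
Smallest index with value ≥ 7: n = 4 (giving 10).
Largest index with value ≤ 89: n = 12 (giving 78).
Indices 4 through 12: 9 terms.

9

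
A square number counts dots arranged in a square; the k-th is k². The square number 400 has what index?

20

We need n² = 400, so n = √400 = 20.
Check: 20² = 400. ✓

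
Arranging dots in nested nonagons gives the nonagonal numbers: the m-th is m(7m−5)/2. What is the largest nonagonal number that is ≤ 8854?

8625

Solve n(7n−5)/2 ≤ 8854 for integer n.
n = 50 gives 8625 ≤ 8854, while n = 51 gives 8976 > 8854; so the answer is 8625.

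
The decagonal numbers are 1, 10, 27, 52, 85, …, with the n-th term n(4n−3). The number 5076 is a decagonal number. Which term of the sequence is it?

Set n(4n−3) = 5076, giving 4n² − 3n − 5076 = 0.
The discriminant is 9 + 16·5076 = 81225, and √81225 = 285.
So n = (3 + 285) / 8 = 288/8 = 36.

36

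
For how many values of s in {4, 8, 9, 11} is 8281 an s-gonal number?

2

s = 4: P(4, 91) = 8281. ✓
s = 8: P(8, 52) = 8008 and P(8, 53) = 8321; 8281 is not s-gonal.
s = 9: P(9, 49) = 8281. ✓
s = 11: P(11, 43) = 8170 and P(11, 44) = 8558; 8281 is not s-gonal.
Hits: s ∈ {4, 9} → 2.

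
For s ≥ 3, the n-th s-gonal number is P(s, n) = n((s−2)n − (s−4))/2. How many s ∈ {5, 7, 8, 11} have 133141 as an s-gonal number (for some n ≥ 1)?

1

s = 5: P(5, 298) = 133057 and P(5, 299) = 133952; 133141 is not s-gonal.
s = 7: P(7, 231) = 133056 and P(7, 232) = 134212; 133141 is not s-gonal.
s = 8: P(8, 211) = 133141. ✓
s = 11: P(11, 172) = 132526 and P(11, 173) = 134075; 133141 is not s-gonal.
Hits: s ∈ {8} → 1.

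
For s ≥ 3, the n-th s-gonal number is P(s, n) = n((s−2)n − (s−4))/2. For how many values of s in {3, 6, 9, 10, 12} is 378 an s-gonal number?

2

s = 3: P(3, 27) = 378. ✓
s = 6: P(6, 14) = 378. ✓
s = 9: P(9, 10) = 325 and P(9, 11) = 396; 378 is not s-gonal.
s = 10: P(10, 10) = 370 and P(10, 11) = 451; 378 is not s-gonal.
s = 12: P(12, 9) = 369 and P(12, 10) = 460; 378 is not s-gonal.
Hits: s ∈ {3, 6} → 2.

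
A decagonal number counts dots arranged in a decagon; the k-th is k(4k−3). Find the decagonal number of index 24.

24·(4·24 − 3) = 24·93 = 2232.

2232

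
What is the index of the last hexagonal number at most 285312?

377

Solve n(2n−1) ≤ 285312 for integer n.
n = 377 gives 283881 ≤ 285312, while n = 378 gives 285390 > 285312; so the answer is index 377.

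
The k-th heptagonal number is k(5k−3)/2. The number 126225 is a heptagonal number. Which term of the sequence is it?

225

Set n(5n−3)/2 = 126225, giving 5n² − 3n − 252450 = 0.
The discriminant is 9 + 40·126225 = 5049009, and √5049009 = 2247.
So n = (3 + 2247) / 10 = 2250/10 = 225.
Check: 225·(5·225 − 3)/2 = 126225. ✓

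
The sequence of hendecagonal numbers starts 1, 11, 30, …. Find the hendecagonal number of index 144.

The 144th hendecagonal number is n(9n−7)/2 with n = 144.
144·(9·144 − 7)/2 = 144·1289/2 = 92808.

92808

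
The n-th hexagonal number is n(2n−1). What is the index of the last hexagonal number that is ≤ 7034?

59

Solve n(2n−1) ≤ 7034 for integer n.
n = 59 gives 6903 ≤ 7034, while n = 60 gives 7140 > 7034; so the answer is index 59.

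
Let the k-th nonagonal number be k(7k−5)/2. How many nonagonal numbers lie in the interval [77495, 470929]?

The n-th nonagonal number is n(7n−5)/2.
Smallest index with value ≥ 77495: n = 150 (giving 78375).
Largest index with value ≤ 470929: n = 367 (giving 470494).
Indices 150 through 367: 218 terms.

218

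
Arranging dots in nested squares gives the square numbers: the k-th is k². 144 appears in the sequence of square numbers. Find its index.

We need n² = 144, so n = √144 = 12.
Check: 12² = 144. ✓

12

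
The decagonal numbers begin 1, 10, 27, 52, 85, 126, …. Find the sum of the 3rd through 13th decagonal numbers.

2992

Σ i(4i−3) = 4Σi² − 3Σi over i = 3..13.
Σi = 91 − 3 = 88 and Σi² = 819 − 5 = 814.
4·814 − 3·88 = 2992.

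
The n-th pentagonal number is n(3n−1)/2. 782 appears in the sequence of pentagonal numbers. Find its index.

23

Set n(3n−1)/2 = 782, giving 3n² − n − 1564 = 0.
So n = (1 + 137) / 6 = 138/6 = 23.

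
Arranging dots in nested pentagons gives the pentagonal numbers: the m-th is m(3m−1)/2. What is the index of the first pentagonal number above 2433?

41

Solve n(3n−1)/2 > 2433 for integer n.
The largest n with value ≤ 2433 is 40 (since 2380 ≤ 2433 < 2501), so the first above is n = 41, value 2501.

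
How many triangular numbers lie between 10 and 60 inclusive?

The n-th triangular number is n(n+1)/2.
Smallest index with value ≥ 10: n = 4 (giving 10).
Largest index with value ≤ 60: n = 10 (giving 55).
Indices 4 through 10: 7 terms.

7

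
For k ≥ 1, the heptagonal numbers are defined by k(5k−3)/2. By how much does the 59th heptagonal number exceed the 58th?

Consecutive heptagonal numbers differ by 5n − 4: here 5·59 − 4 = 291.

291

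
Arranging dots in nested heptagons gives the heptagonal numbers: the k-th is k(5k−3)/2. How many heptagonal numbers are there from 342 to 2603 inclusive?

21

The n-th heptagonal number is n(5n−3)/2.
Smallest index with value ≥ 342: n = 12 (giving 342).
Largest index with value ≤ 2603: n = 32 (giving 2512).
Indices 12 through 32: 21 terms.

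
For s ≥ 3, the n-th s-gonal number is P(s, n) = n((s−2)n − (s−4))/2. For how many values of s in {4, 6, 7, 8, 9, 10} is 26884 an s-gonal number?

2

s = 4: P(4, 163) = 26569 and P(4, 164) = 26896; 26884 is not s-gonal.
s = 6: P(6, 116) = 26796 and P(6, 117) = 27261; 26884 is not s-gonal.
s = 7: P(7, 104) = 26884. ✓
s = 8: P(8, 94) = 26320 and P(8, 95) = 26885; 26884 is not s-gonal.
s = 9: P(9, 88) = 26884. ✓
s = 10: P(10, 82) = 26650 and P(10, 83) = 27307; 26884 is not s-gonal.
Hits: s ∈ {7, 9} → 2.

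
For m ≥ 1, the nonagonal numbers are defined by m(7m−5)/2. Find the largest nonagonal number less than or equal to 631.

Solve n(7n−5)/2 ≤ 631 for integer n.
n = 13 gives 559 ≤ 631, while n = 14 gives 651 > 631; so the answer is 559.

559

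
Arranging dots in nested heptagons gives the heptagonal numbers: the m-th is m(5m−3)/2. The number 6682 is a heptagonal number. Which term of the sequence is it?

Set n(5n−3)/2 = 6682, giving 5n² − 3n − 13364 = 0.
The discriminant is 9 + 40·6682 = 267289, and √267289 = 517.
So n = (3 + 517) / 10 = 520/10 = 52.
Check: 52·(5·52 − 3)/2 = 6682. ✓

52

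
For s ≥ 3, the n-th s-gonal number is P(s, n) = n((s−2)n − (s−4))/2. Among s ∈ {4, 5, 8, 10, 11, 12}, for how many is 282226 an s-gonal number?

1

s = 4: P(4, 531) = 281961 and P(4, 532) = 283024; 282226 is not s-gonal.
s = 5: P(5, 433) = 281017 and P(5, 434) = 282317; 282226 is not s-gonal.
s = 8: P(8, 307) = 282133 and P(8, 308) = 283976; 282226 is not s-gonal.
s = 10: P(10, 266) = 282226. ✓
s = 11: P(11, 250) = 280375 and P(11, 251) = 282626; 282226 is not s-gonal.
s = 12: P(12, 237) = 279897 and P(12, 238) = 282268; 282226 is not s-gonal.
Hits: s ∈ {10} → 1.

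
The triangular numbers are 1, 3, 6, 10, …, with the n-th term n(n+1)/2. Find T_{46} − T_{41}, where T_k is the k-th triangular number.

220

46·47/2 = 1081 and 41·42/2 = 861.
Difference: 1081 − 861 = 220.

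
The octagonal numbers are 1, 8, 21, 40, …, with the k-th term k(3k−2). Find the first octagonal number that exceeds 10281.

Solve n(3n−2) > 10281 for integer n.
The largest n with value ≤ 10281 is 58 (since 9976 ≤ 10281 < 10325), so the first above is n = 59, value 10325.

10325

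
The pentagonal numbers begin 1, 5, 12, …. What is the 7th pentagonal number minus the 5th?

7·(3·7 − 1)/2 = 70 and 5·(3·5 − 1)/2 = 35.
Difference: 70 − 35 = 35.

35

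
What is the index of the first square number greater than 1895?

Solve n² > 1895 for integer n.
The largest n with value ≤ 1895 is 43 (since 1849 ≤ 1895 < 1936), so the first above is n = 44, value 1936.

44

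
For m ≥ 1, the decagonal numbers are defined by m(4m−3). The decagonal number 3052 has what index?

Set n(4n−3) = 3052, giving 4n² − 3n − 3052 = 0.
The discriminant is 9 + 16·3052 = 48841, and √48841 = 221.
So n = (3 + 221) / 8 = 224/8 = 28.
Check: 28·(4·28 − 3) = 3052. ✓

28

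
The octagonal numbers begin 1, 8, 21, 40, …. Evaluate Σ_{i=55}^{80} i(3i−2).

Σ i(3i−2) = 3Σi² − 2Σi over i = 55..80.
Σi = 3240 − 1485 = 1755 and Σi² = 173880 − 53955 = 119925.
3·119925 − 2·1755 = 356265.

356265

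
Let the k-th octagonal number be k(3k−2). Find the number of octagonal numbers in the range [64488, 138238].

68

The n-th octagonal number is n(3n−2).
Smallest index with value ≥ 64488: n = 147 (giving 64533).
Largest index with value ≤ 138238: n = 214 (giving 136960).
Indices 147 through 214: 68 terms.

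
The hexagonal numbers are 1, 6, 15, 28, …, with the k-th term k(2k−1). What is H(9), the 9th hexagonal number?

The 9th hexagonal number is n(2n−1) with n = 9.
9·(2·9 − 1) = 9·17 = 153.

153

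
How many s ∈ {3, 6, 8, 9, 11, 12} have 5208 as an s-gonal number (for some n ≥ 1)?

s = 3: P(3, 101) = 5151 and P(3, 102) = 5253; 5208 is not s-gonal.
s = 6: P(6, 51) = 5151 and P(6, 52) = 5356; 5208 is not s-gonal.
s = 8: P(8, 42) = 5208. ✓
s = 9: P(9, 38) = 4959 and P(9, 39) = 5226; 5208 is not s-gonal.
s = 11: P(11, 34) = 5083 and P(11, 35) = 5390; 5208 is not s-gonal.
s = 12: P(12, 32) = 4992 and P(12, 33) = 5313; 5208 is not s-gonal.
Hits: s ∈ {8} → 1.

1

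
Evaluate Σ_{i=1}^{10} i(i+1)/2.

220

Σ i(i+1)/2 = (Σi² + Σi) / 2 over i = 1..10.
Σi = 55 and Σi² = 385.
(1·385 + 1·55) / 2 = 440/2 = 220.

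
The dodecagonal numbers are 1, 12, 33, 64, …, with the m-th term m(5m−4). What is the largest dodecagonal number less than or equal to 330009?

Solve n(5n−4) ≤ 330009 for integer n.
n = 257 gives 329217 ≤ 330009, while n = 258 gives 331788 > 330009; so the answer is 329217.

329217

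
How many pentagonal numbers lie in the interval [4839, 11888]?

The n-th pentagonal number is n(3n−1)/2.
Smallest index with value ≥ 4839: n = 57 (giving 4845).
Largest index with value ≤ 11888: n = 89 (giving 11837).
Indices 57 through 89: 33 terms.

33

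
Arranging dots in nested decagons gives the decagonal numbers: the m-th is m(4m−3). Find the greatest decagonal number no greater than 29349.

Solve n(4n−3) ≤ 29349 for integer n.
n = 86 gives 29326 ≤ 29349, while n = 87 gives 30015 > 29349; so the answer is 29326.

29326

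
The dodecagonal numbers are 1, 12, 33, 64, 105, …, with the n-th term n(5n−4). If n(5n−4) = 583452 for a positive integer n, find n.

Set n(5n−4) = 583452, giving 5n² − 4n − 583452 = 0.
The discriminant is 16 + 20·583452 = 11669056, and √11669056 = 3416.
So n = (4 + 3416) / 10 = 3420/10 = 342.

342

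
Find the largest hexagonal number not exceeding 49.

Solve n(2n−1) ≤ 49 for integer n.
n = 5 gives 45 ≤ 49, while n = 6 gives 66 > 49; so the answer is 45.

45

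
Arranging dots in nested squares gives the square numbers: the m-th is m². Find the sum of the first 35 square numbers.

Σ_{i=1}^{35} i² = 35·36·71/6 = 14910.

14910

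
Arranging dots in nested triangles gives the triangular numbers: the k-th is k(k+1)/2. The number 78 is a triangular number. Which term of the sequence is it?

12

Set n(n+1)/2 = 78, giving n² + n − 156 = 0.
The discriminant is 1 + 8·78 = 625, and √625 = 25.
So n = (-1 + 25) / 2 = 24/2 = 12.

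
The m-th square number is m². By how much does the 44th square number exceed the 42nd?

44² = 1936 and 42² = 1764.
Difference: 1936 − 1764 = 172.

172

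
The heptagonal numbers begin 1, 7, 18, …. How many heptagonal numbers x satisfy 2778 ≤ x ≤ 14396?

43

The n-th heptagonal number is n(5n−3)/2.
Smallest index with value ≥ 2778: n = 34 (giving 2839).
Largest index with value ≤ 14396: n = 76 (giving 14326).
Indices 34 through 76: 43 terms.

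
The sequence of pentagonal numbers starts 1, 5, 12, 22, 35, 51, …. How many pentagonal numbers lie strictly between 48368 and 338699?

The n-th pentagonal number is n(3n−1)/2.
Smallest index with value > 48368: n = 180 (giving 48510).
Largest index with value < 338699: n = 475 (giving 338200).
Indices 180 through 475: 296 terms.

296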